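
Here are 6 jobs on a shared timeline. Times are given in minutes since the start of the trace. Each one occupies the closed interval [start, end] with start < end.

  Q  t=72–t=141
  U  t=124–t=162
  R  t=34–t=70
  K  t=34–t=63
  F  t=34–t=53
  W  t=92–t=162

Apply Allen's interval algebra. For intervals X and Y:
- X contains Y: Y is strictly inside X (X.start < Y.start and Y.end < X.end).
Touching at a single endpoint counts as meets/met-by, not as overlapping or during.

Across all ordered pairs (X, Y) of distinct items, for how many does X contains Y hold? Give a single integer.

0

Checking all 30 ordered pairs for relation 'contains'; matching pairs in alphabetical order:
No pair satisfies it.
Count: 0.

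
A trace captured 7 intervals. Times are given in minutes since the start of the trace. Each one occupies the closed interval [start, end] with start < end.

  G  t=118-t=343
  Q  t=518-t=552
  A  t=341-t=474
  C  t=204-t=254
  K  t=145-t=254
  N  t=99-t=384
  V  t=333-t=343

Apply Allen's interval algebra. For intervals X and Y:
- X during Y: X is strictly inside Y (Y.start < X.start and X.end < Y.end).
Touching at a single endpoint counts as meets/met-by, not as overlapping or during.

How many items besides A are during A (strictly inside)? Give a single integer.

0

Target A = [t=341, t=474].
C [t=204, t=254] → before → no.
G [t=118, t=343] → overlaps → no.
K [t=145, t=254] → before → no.
N [t=99, t=384] → overlaps → no.
Q [t=518, t=552] → after → no.
V [t=333, t=343] → overlaps → no.
Total: 0.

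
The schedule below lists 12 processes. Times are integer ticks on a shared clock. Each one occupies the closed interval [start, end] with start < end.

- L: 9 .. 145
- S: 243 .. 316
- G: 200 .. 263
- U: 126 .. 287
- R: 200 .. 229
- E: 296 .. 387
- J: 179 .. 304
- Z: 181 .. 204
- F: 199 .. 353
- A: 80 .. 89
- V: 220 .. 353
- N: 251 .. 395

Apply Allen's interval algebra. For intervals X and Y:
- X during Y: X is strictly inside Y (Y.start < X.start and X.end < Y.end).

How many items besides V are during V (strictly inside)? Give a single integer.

1

Target V = [220, 353].
A [80, 89] → before → no.
E [296, 387] → overlapped-by → no.
F [199, 353] → finished-by → no.
G [200, 263] → overlaps → no.
J [179, 304] → overlaps → no.
L [9, 145] → before → no.
N [251, 395] → overlapped-by → no.
R [200, 229] → overlaps → no.
S [243, 316] → during → counts.
U [126, 287] → overlaps → no.
Z [181, 204] → before → no.
Total: 1.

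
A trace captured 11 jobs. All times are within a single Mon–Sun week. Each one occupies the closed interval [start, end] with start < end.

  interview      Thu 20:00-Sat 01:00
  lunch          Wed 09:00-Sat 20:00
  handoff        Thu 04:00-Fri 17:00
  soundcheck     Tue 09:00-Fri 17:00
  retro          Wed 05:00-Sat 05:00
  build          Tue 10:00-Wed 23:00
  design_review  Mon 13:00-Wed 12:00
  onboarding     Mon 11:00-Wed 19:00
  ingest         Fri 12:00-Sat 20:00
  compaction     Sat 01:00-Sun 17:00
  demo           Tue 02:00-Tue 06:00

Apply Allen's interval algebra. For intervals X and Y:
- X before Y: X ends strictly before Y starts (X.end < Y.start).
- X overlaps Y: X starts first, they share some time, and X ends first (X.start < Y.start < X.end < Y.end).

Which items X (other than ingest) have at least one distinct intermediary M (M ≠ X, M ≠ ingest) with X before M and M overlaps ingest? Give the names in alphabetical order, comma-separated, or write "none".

Target ingest = [Fri 12:00, Sat 20:00].
Intermediaries M with M overlaps ingest: handoff, interview, retro, soundcheck.
Via handoff — items with X before handoff: build, demo, design_review, onboarding.
Via interview — items with X before interview: build, demo, design_review, onboarding.
Via retro — items with X before retro: demo.
Via soundcheck — items with X before soundcheck: demo.
Union: build, demo, design_review, onboarding.

build, demo, design_review, onboarding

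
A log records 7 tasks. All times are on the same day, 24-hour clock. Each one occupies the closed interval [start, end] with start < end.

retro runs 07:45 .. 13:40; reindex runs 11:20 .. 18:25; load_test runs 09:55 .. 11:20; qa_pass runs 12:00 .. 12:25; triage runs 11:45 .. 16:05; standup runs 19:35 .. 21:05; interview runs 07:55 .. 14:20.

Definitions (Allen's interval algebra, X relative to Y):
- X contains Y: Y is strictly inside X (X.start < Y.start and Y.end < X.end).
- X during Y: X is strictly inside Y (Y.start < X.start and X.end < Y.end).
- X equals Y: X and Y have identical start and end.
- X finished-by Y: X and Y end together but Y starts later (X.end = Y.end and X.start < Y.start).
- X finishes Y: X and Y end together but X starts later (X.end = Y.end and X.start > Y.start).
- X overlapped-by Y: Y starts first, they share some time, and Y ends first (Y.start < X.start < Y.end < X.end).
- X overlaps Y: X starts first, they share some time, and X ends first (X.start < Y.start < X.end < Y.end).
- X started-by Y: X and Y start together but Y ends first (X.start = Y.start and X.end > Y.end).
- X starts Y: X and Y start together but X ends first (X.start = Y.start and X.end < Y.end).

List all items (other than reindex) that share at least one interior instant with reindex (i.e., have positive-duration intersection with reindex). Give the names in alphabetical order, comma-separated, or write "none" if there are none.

interview, qa_pass, retro, triage

Target reindex = [11:20, 18:25].
interview [07:55, 14:20] → overlaps → yes.
load_test [09:55, 11:20] → meets → no.
qa_pass [12:00, 12:25] → during → yes.
retro [07:45, 13:40] → overlaps → yes.
standup [19:35, 21:05] → after → no.
triage [11:45, 16:05] → during → yes.
Result: interview, qa_pass, retro, triage.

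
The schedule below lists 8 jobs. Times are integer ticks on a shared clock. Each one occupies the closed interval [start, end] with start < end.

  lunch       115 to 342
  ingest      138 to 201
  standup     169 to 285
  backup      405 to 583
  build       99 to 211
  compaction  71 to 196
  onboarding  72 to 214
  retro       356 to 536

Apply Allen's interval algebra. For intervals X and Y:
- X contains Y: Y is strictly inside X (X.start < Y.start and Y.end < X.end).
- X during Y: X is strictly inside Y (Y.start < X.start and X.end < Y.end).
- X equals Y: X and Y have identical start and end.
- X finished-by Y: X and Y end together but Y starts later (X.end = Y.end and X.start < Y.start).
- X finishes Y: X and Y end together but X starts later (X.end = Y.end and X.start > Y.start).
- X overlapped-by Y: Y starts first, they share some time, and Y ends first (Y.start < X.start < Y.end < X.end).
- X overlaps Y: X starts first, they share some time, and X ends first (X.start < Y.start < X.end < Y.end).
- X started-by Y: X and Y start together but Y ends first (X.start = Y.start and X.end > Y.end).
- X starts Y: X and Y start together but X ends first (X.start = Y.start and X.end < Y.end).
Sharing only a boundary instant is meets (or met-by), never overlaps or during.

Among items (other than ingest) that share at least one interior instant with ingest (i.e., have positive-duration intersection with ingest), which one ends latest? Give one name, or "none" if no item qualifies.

lunch

Target ingest = [138, 201].
backup [405, 583] → after → excluded.
build [99, 211] → contains → candidate.
compaction [71, 196] → overlaps → candidate.
lunch [115, 342] → contains → candidate.
onboarding [72, 214] → contains → candidate.
retro [356, 536] → after → excluded.
standup [169, 285] → overlapped-by → candidate.
Among candidates, latest end is 342 → lunch.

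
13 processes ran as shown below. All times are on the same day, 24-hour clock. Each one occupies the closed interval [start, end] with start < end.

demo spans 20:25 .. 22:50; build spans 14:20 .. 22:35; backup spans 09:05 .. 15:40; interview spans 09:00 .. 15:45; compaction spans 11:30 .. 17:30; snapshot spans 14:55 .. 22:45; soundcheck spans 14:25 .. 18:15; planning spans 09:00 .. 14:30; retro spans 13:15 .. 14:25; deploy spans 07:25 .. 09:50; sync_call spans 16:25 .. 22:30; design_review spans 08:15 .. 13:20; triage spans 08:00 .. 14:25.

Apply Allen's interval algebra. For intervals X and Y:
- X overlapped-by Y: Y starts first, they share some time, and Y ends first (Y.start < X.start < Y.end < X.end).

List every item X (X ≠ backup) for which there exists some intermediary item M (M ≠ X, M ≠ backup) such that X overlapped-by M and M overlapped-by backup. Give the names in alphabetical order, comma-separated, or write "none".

Target backup = [09:05, 15:40].
Intermediaries M with M overlapped-by backup: build, compaction, snapshot, soundcheck.
Via build — items with X overlapped-by build: demo, snapshot.
Via compaction — items with X overlapped-by compaction: build, snapshot, soundcheck, sync_call.
Via snapshot — items with X overlapped-by snapshot: demo.
Via soundcheck — items with X overlapped-by soundcheck: snapshot, sync_call.
Union: build, demo, snapshot, soundcheck, sync_call.

build, demo, snapshot, soundcheck, sync_call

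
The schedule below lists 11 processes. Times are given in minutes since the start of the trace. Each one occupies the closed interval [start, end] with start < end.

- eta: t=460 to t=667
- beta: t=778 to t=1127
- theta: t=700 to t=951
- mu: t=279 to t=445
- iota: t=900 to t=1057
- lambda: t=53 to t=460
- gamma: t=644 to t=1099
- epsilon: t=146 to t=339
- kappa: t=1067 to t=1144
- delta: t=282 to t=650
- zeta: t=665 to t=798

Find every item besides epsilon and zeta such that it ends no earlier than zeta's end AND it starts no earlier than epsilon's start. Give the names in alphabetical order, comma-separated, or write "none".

beta, gamma, iota, kappa, theta

Conditions: its end is no earlier than zeta's end (X.end >= t=798) AND its start is no earlier than epsilon's start (X.start >= t=146).
beta: end t=1127 >= t=798? ✓; start t=778 >= t=146? ✓ → yes.
delta: end t=650 >= t=798? ✗; start t=282 >= t=146? ✓ → no.
eta: end t=667 >= t=798? ✗; start t=460 >= t=146? ✓ → no.
gamma: end t=1099 >= t=798? ✓; start t=644 >= t=146? ✓ → yes.
iota: end t=1057 >= t=798? ✓; start t=900 >= t=146? ✓ → yes.
kappa: end t=1144 >= t=798? ✓; start t=1067 >= t=146? ✓ → yes.
lambda: end t=460 >= t=798? ✗; start t=53 >= t=146? ✗ → no.
mu: end t=445 >= t=798? ✗; start t=279 >= t=146? ✓ → no.
theta: end t=951 >= t=798? ✓; start t=700 >= t=146? ✓ → yes.
Result: beta, gamma, iota, kappa, theta.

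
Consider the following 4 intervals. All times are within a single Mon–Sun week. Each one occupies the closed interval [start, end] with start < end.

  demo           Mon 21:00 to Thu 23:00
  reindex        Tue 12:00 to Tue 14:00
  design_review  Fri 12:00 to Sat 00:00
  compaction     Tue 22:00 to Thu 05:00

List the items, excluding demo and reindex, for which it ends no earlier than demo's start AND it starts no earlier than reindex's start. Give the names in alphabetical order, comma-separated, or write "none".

compaction, design_review

Conditions: its end is no earlier than demo's start (X.end >= Mon 21:00) AND its start is no earlier than reindex's start (X.start >= Tue 12:00).
compaction: end Thu 05:00 >= Mon 21:00? ✓; start Tue 22:00 >= Tue 12:00? ✓ → yes.
design_review: end Sat 00:00 >= Mon 21:00? ✓; start Fri 12:00 >= Tue 12:00? ✓ → yes.
Result: compaction, design_review.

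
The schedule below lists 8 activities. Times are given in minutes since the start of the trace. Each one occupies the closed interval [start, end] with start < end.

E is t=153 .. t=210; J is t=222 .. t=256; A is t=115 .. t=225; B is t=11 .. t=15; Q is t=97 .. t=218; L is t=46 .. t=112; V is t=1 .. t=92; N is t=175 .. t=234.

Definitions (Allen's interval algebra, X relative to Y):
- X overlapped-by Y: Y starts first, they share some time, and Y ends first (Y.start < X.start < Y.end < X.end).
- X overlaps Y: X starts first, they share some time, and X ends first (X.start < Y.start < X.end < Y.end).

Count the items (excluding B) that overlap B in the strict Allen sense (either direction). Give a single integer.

Target B = [t=11, t=15].
A [t=115, t=225] → after → no.
E [t=153, t=210] → after → no.
J [t=222, t=256] → after → no.
L [t=46, t=112] → after → no.
N [t=175, t=234] → after → no.
Q [t=97, t=218] → after → no.
V [t=1, t=92] → contains → no.
Total: 0.

0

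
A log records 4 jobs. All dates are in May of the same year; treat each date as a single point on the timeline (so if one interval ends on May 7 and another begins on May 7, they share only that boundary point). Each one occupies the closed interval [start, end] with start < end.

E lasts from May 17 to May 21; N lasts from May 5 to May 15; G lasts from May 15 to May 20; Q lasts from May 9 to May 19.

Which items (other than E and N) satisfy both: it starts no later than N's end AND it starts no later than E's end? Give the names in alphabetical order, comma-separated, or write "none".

G, Q

Conditions: its start is no later than N's end (X.start <= May 15) AND its start is no later than E's end (X.start <= May 21).
G: start May 15 <= May 15? ✓; start May 15 <= May 21? ✓ → yes.
Q: start May 9 <= May 15? ✓; start May 9 <= May 21? ✓ → yes.
Result: G, Q.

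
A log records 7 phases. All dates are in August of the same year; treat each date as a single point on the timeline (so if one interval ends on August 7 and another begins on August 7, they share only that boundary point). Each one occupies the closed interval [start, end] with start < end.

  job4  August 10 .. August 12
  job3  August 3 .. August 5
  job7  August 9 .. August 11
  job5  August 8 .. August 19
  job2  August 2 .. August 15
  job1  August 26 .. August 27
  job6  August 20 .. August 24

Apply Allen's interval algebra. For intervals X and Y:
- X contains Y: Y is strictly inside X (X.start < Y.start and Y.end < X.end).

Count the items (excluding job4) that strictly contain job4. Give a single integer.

2

Target job4 = [August 10, August 12].
job1 [August 26, August 27] → after → no.
job2 [August 2, August 15] → contains → counts.
job3 [August 3, August 5] → before → no.
job5 [August 8, August 19] → contains → counts.
job6 [August 20, August 24] → after → no.
job7 [August 9, August 11] → overlaps → no.
Total: 2.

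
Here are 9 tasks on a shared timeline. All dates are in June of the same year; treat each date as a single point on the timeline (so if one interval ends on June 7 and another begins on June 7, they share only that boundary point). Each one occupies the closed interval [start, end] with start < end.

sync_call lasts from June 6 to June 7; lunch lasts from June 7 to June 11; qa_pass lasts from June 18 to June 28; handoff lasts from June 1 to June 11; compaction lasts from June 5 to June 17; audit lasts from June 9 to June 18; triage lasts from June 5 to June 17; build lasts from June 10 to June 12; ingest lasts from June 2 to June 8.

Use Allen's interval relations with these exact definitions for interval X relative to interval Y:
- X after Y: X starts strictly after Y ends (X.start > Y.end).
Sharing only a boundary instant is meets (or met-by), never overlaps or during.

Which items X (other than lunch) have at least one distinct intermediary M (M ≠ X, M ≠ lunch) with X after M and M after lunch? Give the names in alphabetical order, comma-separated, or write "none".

none

Target lunch = [June 7, June 11].
Intermediaries M with M after lunch: qa_pass.
Via qa_pass — items with X after qa_pass: none.
Union: none.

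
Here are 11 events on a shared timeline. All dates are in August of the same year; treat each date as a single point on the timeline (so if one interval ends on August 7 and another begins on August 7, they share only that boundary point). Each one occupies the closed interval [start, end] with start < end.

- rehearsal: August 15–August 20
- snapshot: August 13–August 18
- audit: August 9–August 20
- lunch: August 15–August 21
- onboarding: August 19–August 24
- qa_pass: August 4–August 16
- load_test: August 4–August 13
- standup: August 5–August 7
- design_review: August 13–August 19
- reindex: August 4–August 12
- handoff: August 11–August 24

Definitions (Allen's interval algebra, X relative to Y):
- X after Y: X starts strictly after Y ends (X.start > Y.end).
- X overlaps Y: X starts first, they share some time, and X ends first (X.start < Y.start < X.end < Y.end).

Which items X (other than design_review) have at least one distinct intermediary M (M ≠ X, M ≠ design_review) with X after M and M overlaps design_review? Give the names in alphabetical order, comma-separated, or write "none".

Target design_review = [August 13, August 19].
Intermediaries M with M overlaps design_review: qa_pass.
Via qa_pass — items with X after qa_pass: onboarding.
Union: onboarding.

onboarding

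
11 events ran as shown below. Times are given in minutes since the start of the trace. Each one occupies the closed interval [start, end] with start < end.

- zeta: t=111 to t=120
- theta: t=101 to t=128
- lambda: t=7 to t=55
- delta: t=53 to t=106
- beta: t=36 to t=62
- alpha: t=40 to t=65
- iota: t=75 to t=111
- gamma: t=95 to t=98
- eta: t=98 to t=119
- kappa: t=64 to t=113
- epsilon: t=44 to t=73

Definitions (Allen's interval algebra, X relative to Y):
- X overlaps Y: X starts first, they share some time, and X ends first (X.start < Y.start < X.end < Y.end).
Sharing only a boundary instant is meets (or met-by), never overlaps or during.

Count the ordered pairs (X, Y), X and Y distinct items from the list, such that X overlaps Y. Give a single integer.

Checking all 110 ordered pairs for relation 'overlaps'; matching pairs in alphabetical order:
(alpha, delta): alpha overlaps delta ✓
(alpha, epsilon): alpha overlaps epsilon ✓
(alpha, kappa): alpha overlaps kappa ✓
(beta, alpha): beta overlaps alpha ✓
(beta, delta): beta overlaps delta ✓
(beta, epsilon): beta overlaps epsilon ✓
(delta, eta): delta overlaps eta ✓
(delta, iota): delta overlaps iota ✓
(delta, kappa): delta overlaps kappa ✓
(delta, theta): delta overlaps theta ✓
(epsilon, delta): epsilon overlaps delta ✓
(epsilon, kappa): epsilon overlaps kappa ✓
(eta, theta): eta overlaps theta ✓
(eta, zeta): eta overlaps zeta ✓
(iota, eta): iota overlaps eta ✓
(iota, theta): iota overlaps theta ✓
(kappa, eta): kappa overlaps eta ✓
(kappa, theta): kappa overlaps theta ✓
(kappa, zeta): kappa overlaps zeta ✓
(lambda, alpha): lambda overlaps alpha ✓
(lambda, beta): lambda overlaps beta ✓
(lambda, delta): lambda overlaps delta ✓
(lambda, epsilon): lambda overlaps epsilon ✓
Count: 23.

23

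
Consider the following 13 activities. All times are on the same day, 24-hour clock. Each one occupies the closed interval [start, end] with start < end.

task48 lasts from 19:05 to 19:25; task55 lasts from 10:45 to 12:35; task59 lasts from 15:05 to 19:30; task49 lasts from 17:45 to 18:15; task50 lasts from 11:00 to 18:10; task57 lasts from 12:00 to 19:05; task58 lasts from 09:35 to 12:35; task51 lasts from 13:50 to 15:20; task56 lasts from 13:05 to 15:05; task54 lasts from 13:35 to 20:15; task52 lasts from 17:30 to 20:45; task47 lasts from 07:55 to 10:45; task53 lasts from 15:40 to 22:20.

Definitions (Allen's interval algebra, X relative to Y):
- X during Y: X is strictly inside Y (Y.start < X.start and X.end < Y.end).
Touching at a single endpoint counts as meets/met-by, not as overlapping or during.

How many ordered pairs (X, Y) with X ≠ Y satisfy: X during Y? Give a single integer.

Checking all 156 ordered pairs for relation 'during'; matching pairs in alphabetical order:
(task48, task52): task48 during task52 ✓
(task48, task53): task48 during task53 ✓
(task48, task54): task48 during task54 ✓
(task48, task59): task48 during task59 ✓
(task49, task52): task49 during task52 ✓
(task49, task53): task49 during task53 ✓
(task49, task54): task49 during task54 ✓
(task49, task57): task49 during task57 ✓
(task49, task59): task49 during task59 ✓
(task51, task50): task51 during task50 ✓
(task51, task54): task51 during task54 ✓
(task51, task57): task51 during task57 ✓
(task52, task53): task52 during task53 ✓
(task56, task50): task56 during task50 ✓
(task56, task57): task56 during task57 ✓
(task59, task54): task59 during task54 ✓
Count: 16.

16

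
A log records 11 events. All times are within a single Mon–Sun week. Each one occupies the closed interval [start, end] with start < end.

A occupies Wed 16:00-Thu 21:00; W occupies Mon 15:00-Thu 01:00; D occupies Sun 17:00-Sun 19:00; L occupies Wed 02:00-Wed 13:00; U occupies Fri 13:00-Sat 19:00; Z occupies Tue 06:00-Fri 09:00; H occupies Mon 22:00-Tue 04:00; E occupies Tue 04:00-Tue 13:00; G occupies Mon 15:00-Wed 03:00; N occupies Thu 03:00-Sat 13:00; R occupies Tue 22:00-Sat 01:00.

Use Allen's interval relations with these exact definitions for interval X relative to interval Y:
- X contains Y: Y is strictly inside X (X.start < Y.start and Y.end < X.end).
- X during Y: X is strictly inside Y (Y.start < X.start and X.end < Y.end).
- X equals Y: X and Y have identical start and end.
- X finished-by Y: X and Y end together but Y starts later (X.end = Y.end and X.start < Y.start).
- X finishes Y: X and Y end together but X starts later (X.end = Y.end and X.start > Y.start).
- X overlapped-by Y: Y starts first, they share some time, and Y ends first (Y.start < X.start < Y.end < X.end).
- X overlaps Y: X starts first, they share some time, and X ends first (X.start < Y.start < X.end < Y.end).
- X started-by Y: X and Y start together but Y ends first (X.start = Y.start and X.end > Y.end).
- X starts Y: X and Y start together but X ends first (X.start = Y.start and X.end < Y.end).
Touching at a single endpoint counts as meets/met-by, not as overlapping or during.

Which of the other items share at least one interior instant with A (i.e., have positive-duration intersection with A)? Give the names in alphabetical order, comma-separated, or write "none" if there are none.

N, R, W, Z

Target A = [Wed 16:00, Thu 21:00].
D [Sun 17:00, Sun 19:00] → after → no.
E [Tue 04:00, Tue 13:00] → before → no.
G [Mon 15:00, Wed 03:00] → before → no.
H [Mon 22:00, Tue 04:00] → before → no.
L [Wed 02:00, Wed 13:00] → before → no.
N [Thu 03:00, Sat 13:00] → overlapped-by → yes.
R [Tue 22:00, Sat 01:00] → contains → yes.
U [Fri 13:00, Sat 19:00] → after → no.
W [Mon 15:00, Thu 01:00] → overlaps → yes.
Z [Tue 06:00, Fri 09:00] → contains → yes.
Result: N, R, W, Z.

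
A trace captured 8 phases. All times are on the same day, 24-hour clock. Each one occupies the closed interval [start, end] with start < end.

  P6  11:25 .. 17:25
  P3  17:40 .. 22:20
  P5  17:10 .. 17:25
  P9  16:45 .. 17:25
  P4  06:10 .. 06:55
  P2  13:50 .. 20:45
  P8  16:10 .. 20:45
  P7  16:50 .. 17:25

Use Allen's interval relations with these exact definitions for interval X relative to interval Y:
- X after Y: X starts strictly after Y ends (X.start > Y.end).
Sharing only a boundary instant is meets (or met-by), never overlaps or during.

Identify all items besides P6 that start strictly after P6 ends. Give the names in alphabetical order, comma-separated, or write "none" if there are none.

Target P6 = [11:25, 17:25].
P2 [13:50, 20:45] → overlapped-by → no.
P3 [17:40, 22:20] → after → yes.
P4 [06:10, 06:55] → before → no.
P5 [17:10, 17:25] → finishes → no.
P7 [16:50, 17:25] → finishes → no.
P8 [16:10, 20:45] → overlapped-by → no.
P9 [16:45, 17:25] → finishes → no.
Result: P3.

P3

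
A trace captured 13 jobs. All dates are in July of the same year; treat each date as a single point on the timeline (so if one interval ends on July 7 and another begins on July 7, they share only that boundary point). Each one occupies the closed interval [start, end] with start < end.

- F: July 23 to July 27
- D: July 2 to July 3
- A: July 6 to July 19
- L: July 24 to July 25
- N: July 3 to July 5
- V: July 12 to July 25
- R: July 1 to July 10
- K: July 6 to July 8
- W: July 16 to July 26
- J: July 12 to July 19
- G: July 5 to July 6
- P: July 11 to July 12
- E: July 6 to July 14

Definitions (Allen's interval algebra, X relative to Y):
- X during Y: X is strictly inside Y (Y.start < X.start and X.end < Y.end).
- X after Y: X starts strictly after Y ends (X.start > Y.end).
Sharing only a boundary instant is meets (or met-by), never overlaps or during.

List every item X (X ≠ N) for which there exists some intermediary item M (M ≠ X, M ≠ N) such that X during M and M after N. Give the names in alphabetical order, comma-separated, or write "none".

L, P

Target N = [July 3, July 5].
Intermediaries M with M after N: A, E, F, J, K, L, P, V, W.
Via A — items with X during A: P.
Via E — items with X during E: P.
Via F — items with X during F: L.
Via J — items with X during J: none.
Via K — items with X during K: none.
Via L — items with X during L: none.
Via P — items with X during P: none.
Via V — items with X during V: none.
Via W — items with X during W: L.
Union: L, P.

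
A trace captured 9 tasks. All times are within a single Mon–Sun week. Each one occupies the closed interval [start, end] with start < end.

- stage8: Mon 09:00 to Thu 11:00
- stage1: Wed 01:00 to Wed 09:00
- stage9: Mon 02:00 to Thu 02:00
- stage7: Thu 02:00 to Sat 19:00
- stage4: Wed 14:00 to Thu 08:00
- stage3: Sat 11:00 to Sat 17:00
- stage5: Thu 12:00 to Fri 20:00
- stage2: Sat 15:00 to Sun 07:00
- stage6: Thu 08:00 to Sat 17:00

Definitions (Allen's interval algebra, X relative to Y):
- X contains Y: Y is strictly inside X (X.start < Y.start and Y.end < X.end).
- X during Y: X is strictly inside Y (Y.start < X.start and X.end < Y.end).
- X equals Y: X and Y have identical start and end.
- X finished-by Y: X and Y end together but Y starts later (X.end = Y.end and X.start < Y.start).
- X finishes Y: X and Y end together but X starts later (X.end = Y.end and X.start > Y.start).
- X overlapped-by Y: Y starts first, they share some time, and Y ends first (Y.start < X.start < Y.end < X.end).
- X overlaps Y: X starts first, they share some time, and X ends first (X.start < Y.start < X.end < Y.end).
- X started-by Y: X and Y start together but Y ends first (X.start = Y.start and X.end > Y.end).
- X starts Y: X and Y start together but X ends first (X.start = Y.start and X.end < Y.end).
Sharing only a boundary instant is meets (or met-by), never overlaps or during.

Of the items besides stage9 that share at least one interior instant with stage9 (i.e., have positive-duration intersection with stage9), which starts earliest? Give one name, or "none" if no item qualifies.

stage8

Target stage9 = [Mon 02:00, Thu 02:00].
stage1 [Wed 01:00, Wed 09:00] → during → candidate.
stage2 [Sat 15:00, Sun 07:00] → after → excluded.
stage3 [Sat 11:00, Sat 17:00] → after → excluded.
stage4 [Wed 14:00, Thu 08:00] → overlapped-by → candidate.
stage5 [Thu 12:00, Fri 20:00] → after → excluded.
stage6 [Thu 08:00, Sat 17:00] → after → excluded.
stage7 [Thu 02:00, Sat 19:00] → met-by → excluded.
stage8 [Mon 09:00, Thu 11:00] → overlapped-by → candidate.
Among candidates, earliest start is Mon 09:00 → stage8.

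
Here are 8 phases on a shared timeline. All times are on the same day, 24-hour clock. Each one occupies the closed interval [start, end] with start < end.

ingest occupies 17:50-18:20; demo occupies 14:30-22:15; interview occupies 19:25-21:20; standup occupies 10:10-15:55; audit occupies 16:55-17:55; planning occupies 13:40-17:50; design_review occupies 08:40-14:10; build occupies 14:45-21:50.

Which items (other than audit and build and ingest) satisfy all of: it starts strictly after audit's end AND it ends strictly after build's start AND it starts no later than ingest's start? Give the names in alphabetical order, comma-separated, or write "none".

none

Conditions: its start is strictly after audit's end (X.start > 17:55) AND its end is strictly after build's start (X.end > 14:45) AND its start is no later than ingest's start (X.start <= 17:50).
demo: start 14:30 > 17:55? ✗; end 22:15 > 14:45? ✓; start 14:30 <= 17:50? ✓ → no.
design_review: start 08:40 > 17:55? ✗; end 14:10 > 14:45? ✗; start 08:40 <= 17:50? ✓ → no.
interview: start 19:25 > 17:55? ✓; end 21:20 > 14:45? ✓; start 19:25 <= 17:50? ✗ → no.
planning: start 13:40 > 17:55? ✗; end 17:50 > 14:45? ✓; start 13:40 <= 17:50? ✓ → no.
standup: start 10:10 > 17:55? ✗; end 15:55 > 14:45? ✓; start 10:10 <= 17:50? ✓ → no.
Result: none.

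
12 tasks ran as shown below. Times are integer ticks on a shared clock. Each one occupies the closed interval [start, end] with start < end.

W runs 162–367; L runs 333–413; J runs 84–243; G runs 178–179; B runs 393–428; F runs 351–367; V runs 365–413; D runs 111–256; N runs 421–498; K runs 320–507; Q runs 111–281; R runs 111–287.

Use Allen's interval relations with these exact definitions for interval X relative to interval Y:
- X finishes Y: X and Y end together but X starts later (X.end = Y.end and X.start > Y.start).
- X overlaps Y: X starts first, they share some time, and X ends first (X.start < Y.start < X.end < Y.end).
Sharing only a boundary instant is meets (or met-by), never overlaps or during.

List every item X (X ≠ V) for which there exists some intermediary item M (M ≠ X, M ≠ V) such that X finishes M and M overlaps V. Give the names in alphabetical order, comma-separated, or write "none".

F

Target V = [365, 413].
Intermediaries M with M overlaps V: F, W.
Via F — items with X finishes F: none.
Via W — items with X finishes W: F.
Union: F.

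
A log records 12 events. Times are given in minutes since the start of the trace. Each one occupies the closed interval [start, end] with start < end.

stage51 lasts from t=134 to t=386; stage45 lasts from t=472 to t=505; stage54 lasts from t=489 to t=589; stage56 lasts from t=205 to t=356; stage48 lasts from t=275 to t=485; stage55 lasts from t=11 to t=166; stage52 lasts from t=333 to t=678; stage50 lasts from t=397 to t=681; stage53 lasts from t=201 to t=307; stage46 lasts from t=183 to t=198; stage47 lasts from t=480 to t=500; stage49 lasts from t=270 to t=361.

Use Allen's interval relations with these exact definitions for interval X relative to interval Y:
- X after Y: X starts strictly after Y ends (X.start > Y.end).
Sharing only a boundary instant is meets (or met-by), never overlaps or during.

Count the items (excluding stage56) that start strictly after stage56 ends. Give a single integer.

Target stage56 = [t=205, t=356].
stage45 [t=472, t=505] → after → counts.
stage46 [t=183, t=198] → before → no.
stage47 [t=480, t=500] → after → counts.
stage48 [t=275, t=485] → overlapped-by → no.
stage49 [t=270, t=361] → overlapped-by → no.
stage50 [t=397, t=681] → after → counts.
stage51 [t=134, t=386] → contains → no.
stage52 [t=333, t=678] → overlapped-by → no.
stage53 [t=201, t=307] → overlaps → no.
stage54 [t=489, t=589] → after → counts.
stage55 [t=11, t=166] → before → no.
Total: 4.

4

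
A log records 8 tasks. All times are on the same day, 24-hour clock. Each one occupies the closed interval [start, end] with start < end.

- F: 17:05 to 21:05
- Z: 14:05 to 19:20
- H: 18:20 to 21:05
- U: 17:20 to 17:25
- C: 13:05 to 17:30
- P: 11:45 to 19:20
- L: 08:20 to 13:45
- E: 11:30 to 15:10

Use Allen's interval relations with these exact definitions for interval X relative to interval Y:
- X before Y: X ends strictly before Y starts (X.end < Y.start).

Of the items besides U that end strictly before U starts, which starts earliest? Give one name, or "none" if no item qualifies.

L

Target U = [17:20, 17:25].
C [13:05, 17:30] → contains → excluded.
E [11:30, 15:10] → before → candidate.
F [17:05, 21:05] → contains → excluded.
H [18:20, 21:05] → after → excluded.
L [08:20, 13:45] → before → candidate.
P [11:45, 19:20] → contains → excluded.
Z [14:05, 19:20] → contains → excluded.
Among candidates, earliest start is 08:20 → L.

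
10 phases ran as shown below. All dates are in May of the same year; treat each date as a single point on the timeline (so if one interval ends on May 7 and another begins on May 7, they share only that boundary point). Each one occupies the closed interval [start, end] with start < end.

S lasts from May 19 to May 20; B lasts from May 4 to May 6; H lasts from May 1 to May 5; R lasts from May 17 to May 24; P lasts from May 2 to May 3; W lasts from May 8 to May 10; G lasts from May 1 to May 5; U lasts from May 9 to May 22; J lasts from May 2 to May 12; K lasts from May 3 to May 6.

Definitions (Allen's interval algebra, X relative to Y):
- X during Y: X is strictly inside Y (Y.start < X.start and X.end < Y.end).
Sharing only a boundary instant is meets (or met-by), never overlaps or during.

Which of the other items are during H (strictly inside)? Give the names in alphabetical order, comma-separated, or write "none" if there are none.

P

Target H = [May 1, May 5].
B [May 4, May 6] → overlapped-by → no.
G [May 1, May 5] → equals → no.
J [May 2, May 12] → overlapped-by → no.
K [May 3, May 6] → overlapped-by → no.
P [May 2, May 3] → during → yes.
R [May 17, May 24] → after → no.
S [May 19, May 20] → after → no.
U [May 9, May 22] → after → no.
W [May 8, May 10] → after → no.
Result: P.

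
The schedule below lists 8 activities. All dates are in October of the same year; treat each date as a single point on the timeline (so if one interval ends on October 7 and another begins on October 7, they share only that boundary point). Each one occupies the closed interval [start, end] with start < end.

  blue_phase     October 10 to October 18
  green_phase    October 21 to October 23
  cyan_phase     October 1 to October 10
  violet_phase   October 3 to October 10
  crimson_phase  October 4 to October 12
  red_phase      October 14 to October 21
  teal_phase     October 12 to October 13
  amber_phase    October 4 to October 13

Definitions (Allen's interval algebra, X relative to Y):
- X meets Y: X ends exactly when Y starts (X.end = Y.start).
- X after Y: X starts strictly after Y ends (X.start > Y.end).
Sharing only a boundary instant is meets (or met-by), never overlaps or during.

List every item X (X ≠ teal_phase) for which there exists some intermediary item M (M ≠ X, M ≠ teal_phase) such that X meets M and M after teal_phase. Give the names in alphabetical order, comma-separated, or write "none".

red_phase

Target teal_phase = [October 12, October 13].
Intermediaries M with M after teal_phase: green_phase, red_phase.
Via green_phase — items with X meets green_phase: red_phase.
Via red_phase — items with X meets red_phase: none.
Union: red_phase.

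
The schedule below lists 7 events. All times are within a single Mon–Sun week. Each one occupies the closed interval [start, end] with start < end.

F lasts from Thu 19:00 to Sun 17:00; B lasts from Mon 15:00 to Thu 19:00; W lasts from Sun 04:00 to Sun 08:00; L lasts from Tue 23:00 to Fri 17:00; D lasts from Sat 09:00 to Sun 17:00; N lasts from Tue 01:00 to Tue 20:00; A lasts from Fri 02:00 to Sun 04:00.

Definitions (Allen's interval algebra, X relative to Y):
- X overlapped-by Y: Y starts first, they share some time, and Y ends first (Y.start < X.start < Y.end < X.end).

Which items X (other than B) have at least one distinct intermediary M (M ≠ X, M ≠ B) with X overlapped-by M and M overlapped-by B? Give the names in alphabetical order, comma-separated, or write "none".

A, F

Target B = [Mon 15:00, Thu 19:00].
Intermediaries M with M overlapped-by B: L.
Via L — items with X overlapped-by L: A, F.
Union: A, F.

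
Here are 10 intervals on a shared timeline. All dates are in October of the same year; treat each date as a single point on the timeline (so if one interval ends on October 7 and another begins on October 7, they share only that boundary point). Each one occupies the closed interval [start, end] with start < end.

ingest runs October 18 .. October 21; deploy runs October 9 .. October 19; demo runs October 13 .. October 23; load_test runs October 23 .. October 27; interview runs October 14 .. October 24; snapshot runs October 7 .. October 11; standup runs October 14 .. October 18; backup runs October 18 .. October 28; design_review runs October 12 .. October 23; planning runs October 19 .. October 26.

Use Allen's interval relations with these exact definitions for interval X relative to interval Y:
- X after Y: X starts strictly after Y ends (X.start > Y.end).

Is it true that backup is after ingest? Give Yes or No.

No

backup = [October 18, October 28], ingest = [October 18, October 21].
Actual relation of backup to ingest: started-by.
Asked whether 'after' holds → No.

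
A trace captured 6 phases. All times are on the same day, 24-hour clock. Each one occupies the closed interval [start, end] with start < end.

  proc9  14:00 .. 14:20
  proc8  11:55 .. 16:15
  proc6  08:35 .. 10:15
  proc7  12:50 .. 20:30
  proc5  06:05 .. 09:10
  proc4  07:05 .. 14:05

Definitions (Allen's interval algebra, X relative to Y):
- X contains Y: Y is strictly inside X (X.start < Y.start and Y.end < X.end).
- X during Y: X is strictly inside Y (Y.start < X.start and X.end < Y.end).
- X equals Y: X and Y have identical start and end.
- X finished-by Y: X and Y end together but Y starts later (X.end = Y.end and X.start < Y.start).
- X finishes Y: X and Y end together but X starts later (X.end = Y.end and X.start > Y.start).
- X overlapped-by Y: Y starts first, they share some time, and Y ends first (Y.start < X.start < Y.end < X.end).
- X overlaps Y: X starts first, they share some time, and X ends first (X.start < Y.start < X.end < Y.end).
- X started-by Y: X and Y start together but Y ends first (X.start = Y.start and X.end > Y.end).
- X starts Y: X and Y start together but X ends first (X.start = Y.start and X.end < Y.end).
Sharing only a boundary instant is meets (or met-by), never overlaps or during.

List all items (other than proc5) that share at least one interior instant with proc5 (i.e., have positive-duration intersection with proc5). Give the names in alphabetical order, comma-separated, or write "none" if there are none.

Target proc5 = [06:05, 09:10].
proc4 [07:05, 14:05] → overlapped-by → yes.
proc6 [08:35, 10:15] → overlapped-by → yes.
proc7 [12:50, 20:30] → after → no.
proc8 [11:55, 16:15] → after → no.
proc9 [14:00, 14:20] → after → no.
Result: proc4, proc6.

proc4, proc6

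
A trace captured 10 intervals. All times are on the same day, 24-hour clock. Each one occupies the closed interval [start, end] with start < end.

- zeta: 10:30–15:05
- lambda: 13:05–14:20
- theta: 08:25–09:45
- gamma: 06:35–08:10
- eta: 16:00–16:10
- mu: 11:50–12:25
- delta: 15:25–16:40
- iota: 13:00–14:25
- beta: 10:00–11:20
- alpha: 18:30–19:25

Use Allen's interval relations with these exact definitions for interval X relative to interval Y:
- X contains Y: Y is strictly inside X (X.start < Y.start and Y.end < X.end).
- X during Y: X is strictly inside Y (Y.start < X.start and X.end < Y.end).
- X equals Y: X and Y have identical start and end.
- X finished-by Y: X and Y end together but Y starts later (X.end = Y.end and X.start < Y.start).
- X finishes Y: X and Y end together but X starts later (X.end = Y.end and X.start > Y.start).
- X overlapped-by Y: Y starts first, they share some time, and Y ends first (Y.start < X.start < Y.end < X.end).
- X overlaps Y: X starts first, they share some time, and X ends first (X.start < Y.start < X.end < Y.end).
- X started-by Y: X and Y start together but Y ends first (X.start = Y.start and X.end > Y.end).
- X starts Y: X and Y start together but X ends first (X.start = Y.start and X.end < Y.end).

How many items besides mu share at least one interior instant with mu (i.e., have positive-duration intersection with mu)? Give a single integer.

1

Target mu = [11:50, 12:25].
alpha [18:30, 19:25] → after → no.
beta [10:00, 11:20] → before → no.
delta [15:25, 16:40] → after → no.
eta [16:00, 16:10] → after → no.
gamma [06:35, 08:10] → before → no.
iota [13:00, 14:25] → after → no.
lambda [13:05, 14:20] → after → no.
theta [08:25, 09:45] → before → no.
zeta [10:30, 15:05] → contains → counts.
Total: 1.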